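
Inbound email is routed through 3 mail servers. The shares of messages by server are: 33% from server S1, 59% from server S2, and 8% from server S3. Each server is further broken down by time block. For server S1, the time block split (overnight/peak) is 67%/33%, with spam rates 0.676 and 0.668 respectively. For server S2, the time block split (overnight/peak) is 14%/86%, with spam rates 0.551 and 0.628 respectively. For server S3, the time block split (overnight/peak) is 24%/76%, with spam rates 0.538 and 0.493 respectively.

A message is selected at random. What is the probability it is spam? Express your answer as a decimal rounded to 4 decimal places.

P(S|S1) = 0.67·0.676 + 0.33·0.668 = 0.45292 + 0.22044 = 0.67336
P(S|S2) = 0.14·0.551 + 0.86·0.628 = 0.07714 + 0.54008 = 0.61722
P(S|S3) = 0.24·0.538 + 0.76·0.493 = 0.12912 + 0.37468 = 0.5038
Then overall,
P(S) = 0.33·0.67336 + 0.59·0.61722 + 0.08·0.5038
      = 0.2222088 + 0.3641598 + 0.040304 = 0.6266726

P(S) ≈ 0.6267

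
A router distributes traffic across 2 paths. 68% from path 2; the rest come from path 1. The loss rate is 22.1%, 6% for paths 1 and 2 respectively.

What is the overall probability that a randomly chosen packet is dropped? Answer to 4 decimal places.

P(L) ≈ 0.1115

P(1) = 1 − (0.68) = 0.32.
P(L) = P(L|1)·P(1) + P(L|2)·P(2)
      = 0.221·0.32 + 0.06·0.68
      = 0.07072 + 0.0408 = 0.11152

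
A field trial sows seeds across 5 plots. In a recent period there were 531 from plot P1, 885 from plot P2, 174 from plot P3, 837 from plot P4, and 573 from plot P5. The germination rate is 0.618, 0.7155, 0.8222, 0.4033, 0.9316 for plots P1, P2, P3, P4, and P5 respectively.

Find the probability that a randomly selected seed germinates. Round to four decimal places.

0.6586

Total: 531 + 885 + 174 + 837 + 573 = 3000.
P(P1) = 531/3000 = 0.177. P(P2) = 885/3000 = 0.295. P(P3) = 174/3000 = 0.058. P(P4) = 837/3000 = 0.279. P(P5) = 573/3000 = 0.191.
P(G) = P(G|P1)·P(P1) + P(G|P2)·P(P2) + P(G|P3)·P(P3) + P(G|P4)·P(P4) + P(G|P5)·P(P5)
      = 0.618·0.177 + 0.7155·0.295 + 0.8222·0.058 + 0.4033·0.279 + 0.9316·0.191
      = 0.109386 + 0.2110725 + 0.0476876 + 0.1125207 + 0.1779356 = 0.6586024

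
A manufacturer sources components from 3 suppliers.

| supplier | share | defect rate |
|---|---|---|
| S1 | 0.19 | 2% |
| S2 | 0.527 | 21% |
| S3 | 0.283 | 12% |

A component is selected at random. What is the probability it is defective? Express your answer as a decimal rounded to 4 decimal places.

0.1484

Summing over the partition,
P(D) = P(D|S1)·P(S1) + P(D|S2)·P(S2) + P(D|S3)·P(S3)
      = 0.02·0.19 + 0.21·0.527 + 0.12·0.283
      = 0.0038 + 0.11067 + 0.03396 = 0.14843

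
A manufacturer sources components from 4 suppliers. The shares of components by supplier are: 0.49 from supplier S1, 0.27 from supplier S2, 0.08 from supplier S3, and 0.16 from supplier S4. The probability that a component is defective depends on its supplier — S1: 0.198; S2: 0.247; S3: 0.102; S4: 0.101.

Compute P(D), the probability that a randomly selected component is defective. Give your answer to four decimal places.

0.1880

Summing over the partition,
P(D) = P(D|S1)·P(S1) + P(D|S2)·P(S2) + P(D|S3)·P(S3) + P(D|S4)·P(S4)
      = 0.198·0.49 + 0.247·0.27 + 0.102·0.08 + 0.101·0.16
      = 0.09702 + 0.06669 + 0.00816 + 0.01616 = 0.18803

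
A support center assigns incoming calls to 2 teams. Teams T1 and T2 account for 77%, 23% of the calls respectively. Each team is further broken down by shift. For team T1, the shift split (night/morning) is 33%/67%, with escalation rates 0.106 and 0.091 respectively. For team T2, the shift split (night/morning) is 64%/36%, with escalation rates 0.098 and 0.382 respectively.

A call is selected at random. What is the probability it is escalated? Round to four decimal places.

P(E|T1) = 0.33·0.106 + 0.67·0.091 = 0.03498 + 0.06097 = 0.09595
P(E|T2) = 0.64·0.098 + 0.36·0.382 = 0.06272 + 0.13752 = 0.20024
Then overall,
P(E) = 0.77·0.09595 + 0.23·0.20024
      = 0.0738815 + 0.0460552 = 0.1199367

0.1199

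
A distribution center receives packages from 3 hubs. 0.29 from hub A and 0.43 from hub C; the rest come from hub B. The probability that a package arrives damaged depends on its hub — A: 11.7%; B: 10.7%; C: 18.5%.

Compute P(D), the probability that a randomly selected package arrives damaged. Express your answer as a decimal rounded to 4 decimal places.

0.1434

P(B) = 1 − (0.29 + 0.43) = 0.28.
Using total probability over the partition,
P(D) = P(D|A)·P(A) + P(D|B)·P(B) + P(D|C)·P(C)
      = 0.117·0.29 + 0.107·0.28 + 0.185·0.43
      = 0.03393 + 0.02996 + 0.07955 = 0.14344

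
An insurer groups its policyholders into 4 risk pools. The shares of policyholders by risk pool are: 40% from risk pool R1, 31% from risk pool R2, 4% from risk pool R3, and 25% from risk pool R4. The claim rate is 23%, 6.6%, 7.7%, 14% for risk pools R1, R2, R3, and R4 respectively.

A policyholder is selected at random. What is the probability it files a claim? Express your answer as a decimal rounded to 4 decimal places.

P(C) ≈ 0.1505

Summing over the partition,
P(C) = P(C|R1)·P(R1) + P(C|R2)·P(R2) + P(C|R3)·P(R3) + P(C|R4)·P(R4)
      = 0.23·0.4 + 0.066·0.31 + 0.077·0.04 + 0.14·0.25
      = 0.092 + 0.02046 + 0.00308 + 0.035 = 0.15054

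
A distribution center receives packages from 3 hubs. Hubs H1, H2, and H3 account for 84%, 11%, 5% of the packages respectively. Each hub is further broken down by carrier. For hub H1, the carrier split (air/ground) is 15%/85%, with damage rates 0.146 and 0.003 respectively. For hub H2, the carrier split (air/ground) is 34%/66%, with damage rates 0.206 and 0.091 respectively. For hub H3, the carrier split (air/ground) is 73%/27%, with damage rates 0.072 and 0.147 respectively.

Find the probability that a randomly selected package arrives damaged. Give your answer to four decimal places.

P(D) ≈ 0.0395

P(D|H1) = 0.15·0.146 + 0.85·0.003 = 0.0219 + 0.00255 = 0.02445
P(D|H2) = 0.34·0.206 + 0.66·0.091 = 0.07004 + 0.06006 = 0.1301
P(D|H3) = 0.73·0.072 + 0.27·0.147 = 0.05256 + 0.03969 = 0.09225
By total probability over the outer partition,
P(D) = 0.84·0.02445 + 0.11·0.1301 + 0.05·0.09225
      = 0.020538 + 0.014311 + 0.0046125 = 0.0394615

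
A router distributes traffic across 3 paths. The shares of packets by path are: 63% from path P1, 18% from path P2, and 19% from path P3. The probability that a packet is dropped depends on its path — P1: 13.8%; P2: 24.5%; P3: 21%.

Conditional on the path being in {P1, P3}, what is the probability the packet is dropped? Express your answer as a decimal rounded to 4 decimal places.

Let S = {P1, P3}.
P(S) = 0.63 + 0.19 = 0.82.
P(L ∩ S) = 0.138·0.63 + 0.21·0.19 = 0.08694 + 0.0399 = 0.12684.
P(L | S) = 0.12684 / 0.82 = 0.154683…

0.1547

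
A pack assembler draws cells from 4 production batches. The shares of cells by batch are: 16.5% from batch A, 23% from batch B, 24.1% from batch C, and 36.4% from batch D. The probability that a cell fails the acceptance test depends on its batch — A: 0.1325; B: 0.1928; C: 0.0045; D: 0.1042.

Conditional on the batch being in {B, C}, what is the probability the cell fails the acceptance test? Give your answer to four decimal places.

Let S = {B, C}.
P(S) = 0.23 + 0.241 = 0.471.
P(F ∩ S) = 0.1928·0.23 + 0.0045·0.241 = 0.044344 + 0.0010845 = 0.0454285.
P(F | S) = 0.0454285 / 0.471 = 0.096451…

0.0965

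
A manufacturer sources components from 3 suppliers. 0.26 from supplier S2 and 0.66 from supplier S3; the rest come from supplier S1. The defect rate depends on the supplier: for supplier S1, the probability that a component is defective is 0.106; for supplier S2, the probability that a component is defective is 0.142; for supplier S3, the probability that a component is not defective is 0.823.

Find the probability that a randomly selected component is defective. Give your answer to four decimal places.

P(S1) = 1 − (0.26 + 0.66) = 0.08.
P(D|S3) = 1 − 0.823 = 0.177.
P(D) = P(D|S1)·P(S1) + P(D|S2)·P(S2) + P(D|S3)·P(S3)
      = 0.106·0.08 + 0.142·0.26 + 0.177·0.66
      = 0.00848 + 0.03692 + 0.11682 = 0.16222

P(D) ≈ 0.1622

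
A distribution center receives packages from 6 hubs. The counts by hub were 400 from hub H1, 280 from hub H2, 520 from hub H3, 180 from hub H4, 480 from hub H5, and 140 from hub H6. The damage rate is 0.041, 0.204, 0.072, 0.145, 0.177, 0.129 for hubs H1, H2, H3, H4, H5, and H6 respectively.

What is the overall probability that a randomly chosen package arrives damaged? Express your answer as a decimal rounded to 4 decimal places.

Total: 400 + 280 + 520 + 180 + 480 + 140 = 2000.
P(H1) = 400/2000 = 0.2. P(H2) = 280/2000 = 0.14. P(H3) = 520/2000 = 0.26. P(H4) = 180/2000 = 0.09. P(H5) = 480/2000 = 0.24. P(H6) = 140/2000 = 0.07.
Using total probability over the partition,
P(D) = P(D|H1)·P(H1) + P(D|H2)·P(H2) + P(D|H3)·P(H3) + P(D|H4)·P(H4) + P(D|H5)·P(H5) + P(D|H6)·P(H6)
      = 0.041·0.2 + 0.204·0.14 + 0.072·0.26 + 0.145·0.09 + 0.177·0.24 + 0.129·0.07
      = 0.0082 + 0.02856 + 0.01872 + 0.01305 + 0.04248 + 0.00903 = 0.12004

P(D) ≈ 0.1200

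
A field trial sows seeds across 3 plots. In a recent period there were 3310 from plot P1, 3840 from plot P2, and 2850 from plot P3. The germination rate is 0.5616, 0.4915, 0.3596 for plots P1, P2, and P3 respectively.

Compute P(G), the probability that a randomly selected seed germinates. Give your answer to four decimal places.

0.4771

Total: 3310 + 3840 + 2850 = 10000.
P(P1) = 3310/10000 = 0.331. P(P2) = 3840/10000 = 0.384. P(P3) = 2850/10000 = 0.285.
P(G) = P(G|P1)·P(P1) + P(G|P2)·P(P2) + P(G|P3)·P(P3)
      = 0.5616·0.331 + 0.4915·0.384 + 0.3596·0.285
      = 0.1858896 + 0.188736 + 0.102486 = 0.4771116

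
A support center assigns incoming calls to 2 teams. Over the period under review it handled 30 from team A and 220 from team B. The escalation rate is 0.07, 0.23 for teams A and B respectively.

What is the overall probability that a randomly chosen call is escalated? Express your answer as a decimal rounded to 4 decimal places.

P(E) ≈ 0.2108

Total: 30 + 220 = 250.
P(A) = 30/250 = 0.12. P(B) = 220/250 = 0.88.
P(E) = P(E|A)·P(A) + P(E|B)·P(B)
      = 0.07·0.12 + 0.23·0.88
      = 0.0084 + 0.2024 = 0.2108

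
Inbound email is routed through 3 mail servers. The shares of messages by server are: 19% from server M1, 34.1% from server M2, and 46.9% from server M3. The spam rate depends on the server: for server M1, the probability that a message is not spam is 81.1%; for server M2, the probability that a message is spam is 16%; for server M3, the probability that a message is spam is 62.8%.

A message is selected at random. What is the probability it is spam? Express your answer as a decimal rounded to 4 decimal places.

P(S|M1) = 1 − 0.811 = 0.189.
P(S) = P(S|M1)·P(M1) + P(S|M2)·P(M2) + P(S|M3)·P(M3)
      = 0.189·0.19 + 0.16·0.341 + 0.628·0.469
      = 0.03591 + 0.05456 + 0.294532 = 0.385002

P(S) ≈ 0.3850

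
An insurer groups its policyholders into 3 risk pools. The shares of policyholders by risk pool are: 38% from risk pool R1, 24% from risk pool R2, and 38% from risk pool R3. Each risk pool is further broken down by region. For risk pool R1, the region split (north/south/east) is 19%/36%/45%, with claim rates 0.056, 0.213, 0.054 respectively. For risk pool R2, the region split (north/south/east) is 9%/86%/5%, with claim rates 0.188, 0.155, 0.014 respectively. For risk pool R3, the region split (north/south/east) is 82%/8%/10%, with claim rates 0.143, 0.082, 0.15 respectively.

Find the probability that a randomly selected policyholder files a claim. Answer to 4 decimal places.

0.1314

P(C|R1) = 0.19·0.056 + 0.36·0.213 + 0.45·0.054 = 0.01064 + 0.07668 + 0.0243 = 0.11162
P(C|R2) = 0.09·0.188 + 0.86·0.155 + 0.05·0.014 = 0.01692 + 0.1333 + 0.0007 = 0.15092
P(C|R3) = 0.82·0.143 + 0.08·0.082 + 0.1·0.15 = 0.11726 + 0.00656 + 0.015 = 0.13882
Then overall,
P(C) = 0.38·0.11162 + 0.24·0.15092 + 0.38·0.13882
      = 0.0424156 + 0.0362208 + 0.0527516 = 0.131388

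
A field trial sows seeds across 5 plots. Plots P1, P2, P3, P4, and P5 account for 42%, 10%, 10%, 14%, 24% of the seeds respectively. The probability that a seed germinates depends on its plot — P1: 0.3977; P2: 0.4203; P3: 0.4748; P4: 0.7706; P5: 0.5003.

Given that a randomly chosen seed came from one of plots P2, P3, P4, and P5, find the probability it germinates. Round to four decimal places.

Let S = {P2, P3, P4, P5}.
P(S) = 0.1 + 0.1 + 0.14 + 0.24 = 0.58.
P(G ∩ S) = 0.4203·0.1 + 0.4748·0.1 + 0.7706·0.14 + 0.5003·0.24 = 0.04203 + 0.04748 + 0.107884 + 0.120072 = 0.317466.
P(G | S) = 0.317466 / 0.58 = 0.547355…

0.5474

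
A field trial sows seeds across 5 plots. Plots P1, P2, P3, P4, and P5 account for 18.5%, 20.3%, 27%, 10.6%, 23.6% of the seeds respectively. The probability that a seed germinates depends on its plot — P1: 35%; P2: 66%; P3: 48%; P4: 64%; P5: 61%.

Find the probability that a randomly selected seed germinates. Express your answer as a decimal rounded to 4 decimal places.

P(G) = P(G|P1)·P(P1) + P(G|P2)·P(P2) + P(G|P3)·P(P3) + P(G|P4)·P(P4) + P(G|P5)·P(P5)
      = 0.35·0.185 + 0.66·0.203 + 0.48·0.27 + 0.64·0.106 + 0.61·0.236
      = 0.06475 + 0.13398 + 0.1296 + 0.06784 + 0.14396 = 0.54013

P(G) ≈ 0.5401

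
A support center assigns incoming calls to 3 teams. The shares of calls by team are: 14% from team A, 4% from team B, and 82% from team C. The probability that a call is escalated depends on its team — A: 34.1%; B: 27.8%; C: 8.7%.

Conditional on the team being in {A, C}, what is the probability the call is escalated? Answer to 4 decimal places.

Let S = {A, C}.
P(S) = 0.14 + 0.82 = 0.96.
P(E ∩ S) = 0.341·0.14 + 0.087·0.82 = 0.04774 + 0.07134 = 0.11908.
P(E | S) = 0.11908 / 0.96 = 0.124042…

0.1240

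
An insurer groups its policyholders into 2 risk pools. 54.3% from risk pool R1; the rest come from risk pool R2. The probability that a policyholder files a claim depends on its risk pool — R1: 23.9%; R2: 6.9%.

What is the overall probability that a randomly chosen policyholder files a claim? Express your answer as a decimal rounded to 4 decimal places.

P(R2) = 1 − (0.543) = 0.457.
Using total probability over the partition,
P(C) = P(C|R1)·P(R1) + P(C|R2)·P(R2)
      = 0.239·0.543 + 0.069·0.457
      = 0.129777 + 0.031533 = 0.16131

0.1613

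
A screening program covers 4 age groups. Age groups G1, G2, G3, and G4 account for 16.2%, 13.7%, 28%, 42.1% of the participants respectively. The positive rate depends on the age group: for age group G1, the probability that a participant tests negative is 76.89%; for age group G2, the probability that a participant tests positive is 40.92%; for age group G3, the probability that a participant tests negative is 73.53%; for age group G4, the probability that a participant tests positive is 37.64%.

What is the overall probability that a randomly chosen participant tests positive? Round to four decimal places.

P(T) ≈ 0.3261

P(T|G1) = 1 − 0.7689 = 0.2311.
P(T|G3) = 1 − 0.7353 = 0.2647.
Using total probability over the partition,
P(T) = P(T|G1)·P(G1) + P(T|G2)·P(G2) + P(T|G3)·P(G3) + P(T|G4)·P(G4)
      = 0.2311·0.162 + 0.4092·0.137 + 0.2647·0.28 + 0.3764·0.421
      = 0.0374382 + 0.0560604 + 0.074116 + 0.1584644 = 0.326079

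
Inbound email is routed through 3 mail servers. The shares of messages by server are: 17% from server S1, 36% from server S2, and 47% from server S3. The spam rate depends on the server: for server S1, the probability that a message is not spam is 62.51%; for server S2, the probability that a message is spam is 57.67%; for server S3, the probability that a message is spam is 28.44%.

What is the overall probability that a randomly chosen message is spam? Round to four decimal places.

0.4050

P(S|S1) = 1 − 0.6251 = 0.3749.
P(S) = P(S|S1)·P(S1) + P(S|S2)·P(S2) + P(S|S3)·P(S3)
      = 0.3749·0.17 + 0.5767·0.36 + 0.2844·0.47
      = 0.063733 + 0.207612 + 0.133668 = 0.405013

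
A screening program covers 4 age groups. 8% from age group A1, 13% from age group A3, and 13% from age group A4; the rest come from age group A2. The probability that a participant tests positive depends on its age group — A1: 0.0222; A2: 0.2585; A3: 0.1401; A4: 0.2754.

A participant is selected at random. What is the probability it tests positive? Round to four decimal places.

P(A2) = 1 − (0.08 + 0.13 + 0.13) = 0.66.
Using total probability over the partition,
P(T) = P(T|A1)·P(A1) + P(T|A2)·P(A2) + P(T|A3)·P(A3) + P(T|A4)·P(A4)
      = 0.0222·0.08 + 0.2585·0.66 + 0.1401·0.13 + 0.2754·0.13
      = 0.001776 + 0.17061 + 0.018213 + 0.035802 = 0.226401

P(T) ≈ 0.2264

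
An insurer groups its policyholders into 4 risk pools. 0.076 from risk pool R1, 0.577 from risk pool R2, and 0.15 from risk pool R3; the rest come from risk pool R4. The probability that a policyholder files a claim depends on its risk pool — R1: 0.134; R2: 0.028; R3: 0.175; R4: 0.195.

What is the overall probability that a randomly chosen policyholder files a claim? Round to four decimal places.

P(C) ≈ 0.0910

P(R4) = 1 − (0.076 + 0.577 + 0.15) = 0.197.
P(C) = P(C|R1)·P(R1) + P(C|R2)·P(R2) + P(C|R3)·P(R3) + P(C|R4)·P(R4)
      = 0.134·0.076 + 0.028·0.577 + 0.175·0.15 + 0.195·0.197
      = 0.010184 + 0.016156 + 0.02625 + 0.038415 = 0.091005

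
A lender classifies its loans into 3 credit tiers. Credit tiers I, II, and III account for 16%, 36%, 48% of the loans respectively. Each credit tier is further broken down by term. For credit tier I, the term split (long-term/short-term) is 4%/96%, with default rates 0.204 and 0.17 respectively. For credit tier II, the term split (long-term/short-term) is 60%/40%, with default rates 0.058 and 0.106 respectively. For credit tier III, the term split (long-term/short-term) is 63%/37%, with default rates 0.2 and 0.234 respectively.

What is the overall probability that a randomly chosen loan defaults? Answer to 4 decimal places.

0.1572

P(D|I) = 0.04·0.204 + 0.96·0.17 = 0.00816 + 0.1632 = 0.17136
P(D|II) = 0.6·0.058 + 0.4·0.106 = 0.0348 + 0.0424 = 0.0772
P(D|III) = 0.63·0.2 + 0.37·0.234 = 0.126 + 0.08658 = 0.21258
Then overall,
P(D) = 0.16·0.17136 + 0.36·0.0772 + 0.48·0.21258
      = 0.0274176 + 0.027792 + 0.1020384 = 0.157248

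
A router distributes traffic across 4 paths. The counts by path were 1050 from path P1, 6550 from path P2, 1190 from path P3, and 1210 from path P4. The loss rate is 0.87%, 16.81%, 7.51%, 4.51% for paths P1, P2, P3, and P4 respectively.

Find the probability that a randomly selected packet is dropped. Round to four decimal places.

P(L) ≈ 0.1254

Total: 1050 + 6550 + 1190 + 1210 = 10000.
P(P1) = 1050/10000 = 0.105. P(P2) = 6550/10000 = 0.655. P(P3) = 1190/10000 = 0.119. P(P4) = 1210/10000 = 0.121.
P(L) = P(L|P1)·P(P1) + P(L|P2)·P(P2) + P(L|P3)·P(P3) + P(L|P4)·P(P4)
      = 0.0087·0.105 + 0.1681·0.655 + 0.0751·0.119 + 0.0451·0.121
      = 0.0009135 + 0.1101055 + 0.0089369 + 0.0054571 = 0.125413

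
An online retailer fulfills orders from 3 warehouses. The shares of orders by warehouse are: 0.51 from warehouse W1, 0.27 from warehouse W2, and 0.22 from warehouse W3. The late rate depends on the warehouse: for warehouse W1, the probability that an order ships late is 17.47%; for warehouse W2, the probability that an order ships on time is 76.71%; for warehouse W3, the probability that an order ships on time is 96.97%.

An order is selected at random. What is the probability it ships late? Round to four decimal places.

P(L|W2) = 1 − 0.7671 = 0.2329.
P(L|W3) = 1 − 0.9697 = 0.0303.
By the law of total probability,
P(L) = P(L|W1)·P(W1) + P(L|W2)·P(W2) + P(L|W3)·P(W3)
      = 0.1747·0.51 + 0.2329·0.27 + 0.0303·0.22
      = 0.089097 + 0.062883 + 0.006666 = 0.158646

0.1586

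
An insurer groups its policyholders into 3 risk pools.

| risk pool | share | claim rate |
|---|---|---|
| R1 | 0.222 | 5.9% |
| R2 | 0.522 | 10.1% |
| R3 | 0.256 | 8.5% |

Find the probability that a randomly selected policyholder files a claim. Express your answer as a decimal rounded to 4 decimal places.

P(C) = P(C|R1)·P(R1) + P(C|R2)·P(R2) + P(C|R3)·P(R3)
      = 0.059·0.222 + 0.101·0.522 + 0.085·0.256
      = 0.013098 + 0.052722 + 0.02176 = 0.08758

0.0876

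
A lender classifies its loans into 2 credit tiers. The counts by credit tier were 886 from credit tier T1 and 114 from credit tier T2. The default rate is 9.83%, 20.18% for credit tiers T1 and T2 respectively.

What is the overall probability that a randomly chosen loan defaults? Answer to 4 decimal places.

Total: 886 + 114 = 1000.
P(T1) = 886/1000 = 0.886. P(T2) = 114/1000 = 0.114.
Summing over the partition,
P(D) = P(D|T1)·P(T1) + P(D|T2)·P(T2)
      = 0.0983·0.886 + 0.2018·0.114
      = 0.0870938 + 0.0230052 = 0.110099

0.1101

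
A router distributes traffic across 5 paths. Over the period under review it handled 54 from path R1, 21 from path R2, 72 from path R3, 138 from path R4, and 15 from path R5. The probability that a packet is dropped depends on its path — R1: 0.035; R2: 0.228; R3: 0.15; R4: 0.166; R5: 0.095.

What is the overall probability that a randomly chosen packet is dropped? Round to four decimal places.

P(L) ≈ 0.1394

Total: 54 + 21 + 72 + 138 + 15 = 300.
P(R1) = 54/300 = 0.18. P(R2) = 21/300 = 0.07. P(R3) = 72/300 = 0.24. P(R4) = 138/300 = 0.46. P(R5) = 15/300 = 0.05.
Summing over the partition,
P(L) = P(L|R1)·P(R1) + P(L|R2)·P(R2) + P(L|R3)·P(R3) + P(L|R4)·P(R4) + P(L|R5)·P(R5)
      = 0.035·0.18 + 0.228·0.07 + 0.15·0.24 + 0.166·0.46 + 0.095·0.05
      = 0.0063 + 0.01596 + 0.036 + 0.07636 + 0.00475 = 0.13937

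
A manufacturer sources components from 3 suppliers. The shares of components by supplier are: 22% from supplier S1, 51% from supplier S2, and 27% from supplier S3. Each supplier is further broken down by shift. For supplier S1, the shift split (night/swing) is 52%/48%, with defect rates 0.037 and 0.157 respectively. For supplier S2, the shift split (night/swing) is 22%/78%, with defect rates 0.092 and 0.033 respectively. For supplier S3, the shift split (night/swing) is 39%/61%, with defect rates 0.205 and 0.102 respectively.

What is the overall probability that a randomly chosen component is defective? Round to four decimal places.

P(D) ≈ 0.0826

P(D|S1) = 0.52·0.037 + 0.48·0.157 = 0.01924 + 0.07536 = 0.0946
P(D|S2) = 0.22·0.092 + 0.78·0.033 = 0.02024 + 0.02574 = 0.04598
P(D|S3) = 0.39·0.205 + 0.61·0.102 = 0.07995 + 0.06222 = 0.14217
Then overall,
P(D) = 0.22·0.0946 + 0.51·0.04598 + 0.27·0.14217
      = 0.020812 + 0.0234498 + 0.0383859 = 0.0826477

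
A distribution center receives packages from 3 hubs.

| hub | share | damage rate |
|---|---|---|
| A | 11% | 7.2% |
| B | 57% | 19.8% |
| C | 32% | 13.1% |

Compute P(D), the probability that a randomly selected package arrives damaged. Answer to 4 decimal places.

P(D) ≈ 0.1627

P(D) = P(D|A)·P(A) + P(D|B)·P(B) + P(D|C)·P(C)
      = 0.072·0.11 + 0.198·0.57 + 0.131·0.32
      = 0.00792 + 0.11286 + 0.04192 = 0.1627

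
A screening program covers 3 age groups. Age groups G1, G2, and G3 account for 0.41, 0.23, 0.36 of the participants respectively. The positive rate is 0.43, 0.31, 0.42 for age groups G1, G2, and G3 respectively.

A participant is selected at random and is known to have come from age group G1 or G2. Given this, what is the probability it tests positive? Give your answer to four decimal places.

Let S = {G1, G2}.
P(S) = 0.41 + 0.23 = 0.64.
P(T ∩ S) = 0.43·0.41 + 0.31·0.23 = 0.1763 + 0.0713 = 0.2476.
P(T | S) = 0.2476 / 0.64 = 0.386875…

P(T|S) ≈ 0.3869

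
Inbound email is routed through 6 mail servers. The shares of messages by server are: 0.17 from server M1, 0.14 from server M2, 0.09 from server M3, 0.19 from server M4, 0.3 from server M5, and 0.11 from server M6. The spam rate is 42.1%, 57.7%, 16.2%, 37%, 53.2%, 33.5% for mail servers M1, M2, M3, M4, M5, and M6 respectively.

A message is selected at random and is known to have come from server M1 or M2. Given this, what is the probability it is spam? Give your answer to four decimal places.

0.4915

Let J = {M1, M2}.
P(J) = 0.17 + 0.14 = 0.31.
P(S ∩ J) = 0.421·0.17 + 0.577·0.14 = 0.07157 + 0.08078 = 0.15235.
P(S | J) = 0.15235 / 0.31 = 0.491452…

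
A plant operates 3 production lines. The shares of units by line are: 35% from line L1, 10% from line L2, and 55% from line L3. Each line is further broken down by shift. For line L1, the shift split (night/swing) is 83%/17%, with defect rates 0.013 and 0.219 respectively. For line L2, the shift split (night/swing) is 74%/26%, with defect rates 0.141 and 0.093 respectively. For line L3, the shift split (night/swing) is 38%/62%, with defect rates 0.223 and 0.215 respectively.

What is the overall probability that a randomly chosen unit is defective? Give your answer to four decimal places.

P(D) ≈ 0.1496

P(D|L1) = 0.83·0.013 + 0.17·0.219 = 0.01079 + 0.03723 = 0.04802
P(D|L2) = 0.74·0.141 + 0.26·0.093 = 0.10434 + 0.02418 = 0.12852
P(D|L3) = 0.38·0.223 + 0.62·0.215 = 0.08474 + 0.1333 = 0.21804
Then overall,
P(D) = 0.35·0.04802 + 0.1·0.12852 + 0.55·0.21804
      = 0.016807 + 0.012852 + 0.119922 = 0.149581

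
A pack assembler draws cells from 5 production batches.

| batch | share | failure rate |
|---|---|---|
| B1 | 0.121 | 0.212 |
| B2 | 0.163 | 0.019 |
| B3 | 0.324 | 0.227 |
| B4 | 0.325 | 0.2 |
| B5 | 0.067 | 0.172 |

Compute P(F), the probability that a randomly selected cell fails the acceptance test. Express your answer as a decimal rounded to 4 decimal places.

P(F) = P(F|B1)·P(B1) + P(F|B2)·P(B2) + P(F|B3)·P(B3) + P(F|B4)·P(B4) + P(F|B5)·P(B5)
      = 0.212·0.121 + 0.019·0.163 + 0.227·0.324 + 0.2·0.325 + 0.172·0.067
      = 0.025652 + 0.003097 + 0.073548 + 0.065 + 0.011524 = 0.178821

P(F) ≈ 0.1788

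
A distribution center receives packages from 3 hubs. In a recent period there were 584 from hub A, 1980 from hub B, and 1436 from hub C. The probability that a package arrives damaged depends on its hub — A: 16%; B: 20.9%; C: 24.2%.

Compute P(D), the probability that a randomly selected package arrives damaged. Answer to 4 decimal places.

Total: 584 + 1980 + 1436 = 4000.
P(A) = 584/4000 = 0.146. P(B) = 1980/4000 = 0.495. P(C) = 1436/4000 = 0.359.
P(D) = P(D|A)·P(A) + P(D|B)·P(B) + P(D|C)·P(C)
      = 0.16·0.146 + 0.209·0.495 + 0.242·0.359
      = 0.02336 + 0.103455 + 0.086878 = 0.213693

0.2137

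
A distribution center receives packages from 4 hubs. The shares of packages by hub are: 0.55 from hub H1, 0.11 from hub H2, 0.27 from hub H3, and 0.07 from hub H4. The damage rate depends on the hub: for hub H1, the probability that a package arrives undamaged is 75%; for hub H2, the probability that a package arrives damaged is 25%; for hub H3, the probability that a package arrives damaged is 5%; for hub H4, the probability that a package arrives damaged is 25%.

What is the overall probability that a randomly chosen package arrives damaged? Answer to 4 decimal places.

0.1960

P(D|H1) = 1 − 0.75 = 0.25.
By the law of total probability,
P(D) = P(D|H1)·P(H1) + P(D|H2)·P(H2) + P(D|H3)·P(H3) + P(D|H4)·P(H4)
      = 0.25·0.55 + 0.25·0.11 + 0.05·0.27 + 0.25·0.07
      = 0.1375 + 0.0275 + 0.0135 + 0.0175 = 0.196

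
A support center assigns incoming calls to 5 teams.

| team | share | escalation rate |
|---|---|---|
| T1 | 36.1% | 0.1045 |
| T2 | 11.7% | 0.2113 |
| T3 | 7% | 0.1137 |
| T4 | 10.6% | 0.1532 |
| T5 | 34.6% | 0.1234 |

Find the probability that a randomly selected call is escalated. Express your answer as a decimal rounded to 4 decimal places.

P(E) = P(E|T1)·P(T1) + P(E|T2)·P(T2) + P(E|T3)·P(T3) + P(E|T4)·P(T4) + P(E|T5)·P(T5)
      = 0.1045·0.361 + 0.2113·0.117 + 0.1137·0.07 + 0.1532·0.106 + 0.1234·0.346
      = 0.0377245 + 0.0247221 + 0.007959 + 0.0162392 + 0.0426964 = 0.1293412

P(E) ≈ 0.1293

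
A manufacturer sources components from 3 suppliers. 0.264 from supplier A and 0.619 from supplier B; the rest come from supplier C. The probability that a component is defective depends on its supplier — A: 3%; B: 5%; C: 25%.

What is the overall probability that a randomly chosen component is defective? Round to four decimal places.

P(C) = 1 − (0.264 + 0.619) = 0.117.
P(D) = P(D|A)·P(A) + P(D|B)·P(B) + P(D|C)·P(C)
      = 0.03·0.264 + 0.05·0.619 + 0.25·0.117
      = 0.00792 + 0.03095 + 0.02925 = 0.06812

0.0681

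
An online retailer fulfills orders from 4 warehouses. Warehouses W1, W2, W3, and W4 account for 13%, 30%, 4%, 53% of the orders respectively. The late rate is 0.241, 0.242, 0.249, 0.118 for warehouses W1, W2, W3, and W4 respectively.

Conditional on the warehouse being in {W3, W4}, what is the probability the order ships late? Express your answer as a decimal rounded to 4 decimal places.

Let S = {W3, W4}.
P(S) = 0.04 + 0.53 = 0.57.
P(L ∩ S) = 0.249·0.04 + 0.118·0.53 = 0.00996 + 0.06254 = 0.0725.
P(L | S) = 0.0725 / 0.57 = 0.127193…

P(L|S) ≈ 0.1272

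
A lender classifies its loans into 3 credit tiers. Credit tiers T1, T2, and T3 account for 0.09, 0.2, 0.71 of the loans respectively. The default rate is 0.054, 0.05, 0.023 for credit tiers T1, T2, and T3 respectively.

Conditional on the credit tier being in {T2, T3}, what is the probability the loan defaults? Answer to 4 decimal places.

Let S = {T2, T3}.
P(S) = 0.2 + 0.71 = 0.91.
P(D ∩ S) = 0.05·0.2 + 0.023·0.71 = 0.01 + 0.01633 = 0.02633.
P(D | S) = 0.02633 / 0.91 = 0.028934…

P(D|S) ≈ 0.0289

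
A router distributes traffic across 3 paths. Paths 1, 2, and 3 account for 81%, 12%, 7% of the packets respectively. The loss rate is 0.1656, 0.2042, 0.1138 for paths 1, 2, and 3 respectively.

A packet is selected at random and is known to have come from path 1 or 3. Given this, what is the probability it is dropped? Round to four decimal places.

P(L|S) ≈ 0.1615

Let S = {1, 3}.
P(S) = 0.81 + 0.07 = 0.88.
P(L ∩ S) = 0.1656·0.81 + 0.1138·0.07 = 0.134136 + 0.007966 = 0.142102.
P(L | S) = 0.142102 / 0.88 = 0.161480…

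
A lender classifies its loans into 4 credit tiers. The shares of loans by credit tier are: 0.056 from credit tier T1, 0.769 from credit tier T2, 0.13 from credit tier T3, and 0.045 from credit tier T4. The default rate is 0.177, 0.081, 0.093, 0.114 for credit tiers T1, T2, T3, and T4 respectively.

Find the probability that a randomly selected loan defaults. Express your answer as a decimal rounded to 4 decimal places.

P(D) ≈ 0.0894

P(D) = P(D|T1)·P(T1) + P(D|T2)·P(T2) + P(D|T3)·P(T3) + P(D|T4)·P(T4)
      = 0.177·0.056 + 0.081·0.769 + 0.093·0.13 + 0.114·0.045
      = 0.009912 + 0.062289 + 0.01209 + 0.00513 = 0.089421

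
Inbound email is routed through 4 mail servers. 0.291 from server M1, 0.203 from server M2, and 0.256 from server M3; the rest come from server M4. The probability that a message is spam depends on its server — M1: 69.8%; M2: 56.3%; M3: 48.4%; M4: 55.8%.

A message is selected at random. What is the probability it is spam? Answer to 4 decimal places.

0.5808

P(M4) = 1 − (0.291 + 0.203 + 0.256) = 0.25.
P(S) = P(S|M1)·P(M1) + P(S|M2)·P(M2) + P(S|M3)·P(M3) + P(S|M4)·P(M4)
      = 0.698·0.291 + 0.563·0.203 + 0.484·0.256 + 0.558·0.25
      = 0.203118 + 0.114289 + 0.123904 + 0.1395 = 0.580811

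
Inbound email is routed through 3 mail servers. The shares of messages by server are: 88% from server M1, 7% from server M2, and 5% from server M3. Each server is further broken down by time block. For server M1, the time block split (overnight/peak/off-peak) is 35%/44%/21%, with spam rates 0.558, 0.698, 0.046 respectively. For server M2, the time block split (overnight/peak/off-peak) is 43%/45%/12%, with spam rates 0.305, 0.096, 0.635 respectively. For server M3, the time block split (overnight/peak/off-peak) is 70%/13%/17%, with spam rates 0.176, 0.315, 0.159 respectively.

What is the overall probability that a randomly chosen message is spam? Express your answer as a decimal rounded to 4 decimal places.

P(S|M1) = 0.35·0.558 + 0.44·0.698 + 0.21·0.046 = 0.1953 + 0.30712 + 0.00966 = 0.51208
P(S|M2) = 0.43·0.305 + 0.45·0.096 + 0.12·0.635 = 0.13115 + 0.0432 + 0.0762 = 0.25055
P(S|M3) = 0.7·0.176 + 0.13·0.315 + 0.17·0.159 = 0.1232 + 0.04095 + 0.02703 = 0.19118
Then overall,
P(S) = 0.88·0.51208 + 0.07·0.25055 + 0.05·0.19118
      = 0.4506304 + 0.0175385 + 0.009559 = 0.4777279

0.4777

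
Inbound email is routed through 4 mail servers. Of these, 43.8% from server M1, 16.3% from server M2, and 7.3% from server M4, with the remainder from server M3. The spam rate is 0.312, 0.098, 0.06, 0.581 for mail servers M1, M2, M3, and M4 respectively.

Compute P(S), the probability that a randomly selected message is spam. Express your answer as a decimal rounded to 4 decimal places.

P(S) ≈ 0.2146

P(M3) = 1 − (0.438 + 0.163 + 0.073) = 0.326.
P(S) = P(S|M1)·P(M1) + P(S|M2)·P(M2) + P(S|M3)·P(M3) + P(S|M4)·P(M4)
      = 0.312·0.438 + 0.098·0.163 + 0.06·0.326 + 0.581·0.073
      = 0.136656 + 0.015974 + 0.01956 + 0.042413 = 0.214603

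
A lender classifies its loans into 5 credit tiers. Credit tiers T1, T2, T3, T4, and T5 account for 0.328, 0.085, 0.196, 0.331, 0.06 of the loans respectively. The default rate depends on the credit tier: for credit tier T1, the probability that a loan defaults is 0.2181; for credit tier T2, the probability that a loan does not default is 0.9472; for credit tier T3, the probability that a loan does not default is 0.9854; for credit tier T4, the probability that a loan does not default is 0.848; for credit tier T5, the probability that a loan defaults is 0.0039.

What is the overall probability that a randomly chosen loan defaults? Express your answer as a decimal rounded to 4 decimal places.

P(D) ≈ 0.1294

P(D|T2) = 1 − 0.9472 = 0.0528.
P(D|T3) = 1 − 0.9854 = 0.0146.
P(D|T4) = 1 − 0.848 = 0.152.
P(D) = P(D|T1)·P(T1) + P(D|T2)·P(T2) + P(D|T3)·P(T3) + P(D|T4)·P(T4) + P(D|T5)·P(T5)
      = 0.2181·0.328 + 0.0528·0.085 + 0.0146·0.196 + 0.152·0.331 + 0.0039·0.06
      = 0.0715368 + 0.004488 + 0.0028616 + 0.050312 + 0.000234 = 0.1294324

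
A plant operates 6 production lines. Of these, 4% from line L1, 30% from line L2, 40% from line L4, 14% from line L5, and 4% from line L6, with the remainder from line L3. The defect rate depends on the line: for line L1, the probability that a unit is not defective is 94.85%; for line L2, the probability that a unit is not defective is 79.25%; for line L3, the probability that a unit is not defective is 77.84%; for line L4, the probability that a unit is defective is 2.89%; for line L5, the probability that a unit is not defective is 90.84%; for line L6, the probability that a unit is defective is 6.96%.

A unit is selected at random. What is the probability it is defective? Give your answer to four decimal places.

0.1092

P(L3) = 1 − (0.04 + 0.3 + 0.4 + 0.14 + 0.04) = 0.08.
P(D|L1) = 1 − 0.9485 = 0.0515.
P(D|L2) = 1 − 0.7925 = 0.2075.
P(D|L3) = 1 − 0.7784 = 0.2216.
P(D|L5) = 1 − 0.9084 = 0.0916.
By the law of total probability,
P(D) = P(D|L1)·P(L1) + P(D|L2)·P(L2) + P(D|L3)·P(L3) + P(D|L4)·P(L4) + P(D|L5)·P(L5) + P(D|L6)·P(L6)
      = 0.0515·0.04 + 0.2075·0.3 + 0.2216·0.08 + 0.0289·0.4 + 0.0916·0.14 + 0.0696·0.04
      = 0.00206 + 0.06225 + 0.017728 + 0.01156 + 0.012824 + 0.002784 = 0.109206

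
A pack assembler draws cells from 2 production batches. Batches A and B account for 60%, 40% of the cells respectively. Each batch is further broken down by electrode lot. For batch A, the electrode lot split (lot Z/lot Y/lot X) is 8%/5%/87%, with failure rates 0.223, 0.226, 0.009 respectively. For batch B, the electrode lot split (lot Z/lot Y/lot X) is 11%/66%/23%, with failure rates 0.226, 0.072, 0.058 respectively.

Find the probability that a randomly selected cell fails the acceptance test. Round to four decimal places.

P(F) ≈ 0.0565

P(F|A) = 0.08·0.223 + 0.05·0.226 + 0.87·0.009 = 0.01784 + 0.0113 + 0.00783 = 0.03697
P(F|B) = 0.11·0.226 + 0.66·0.072 + 0.23·0.058 = 0.02486 + 0.04752 + 0.01334 = 0.08572
By total probability over the outer partition,
P(F) = 0.6·0.03697 + 0.4·0.08572
      = 0.022182 + 0.034288 = 0.05647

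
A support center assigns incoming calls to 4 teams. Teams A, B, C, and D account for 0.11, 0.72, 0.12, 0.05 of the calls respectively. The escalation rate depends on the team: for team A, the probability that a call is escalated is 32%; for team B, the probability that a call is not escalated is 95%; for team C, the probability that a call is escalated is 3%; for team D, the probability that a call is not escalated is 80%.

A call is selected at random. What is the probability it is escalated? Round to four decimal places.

P(E) ≈ 0.0848

P(E|B) = 1 − 0.95 = 0.05.
P(E|D) = 1 − 0.8 = 0.2.
P(E) = P(E|A)·P(A) + P(E|B)·P(B) + P(E|C)·P(C) + P(E|D)·P(D)
      = 0.32·0.11 + 0.05·0.72 + 0.03·0.12 + 0.2·0.05
      = 0.0352 + 0.036 + 0.0036 + 0.01 = 0.0848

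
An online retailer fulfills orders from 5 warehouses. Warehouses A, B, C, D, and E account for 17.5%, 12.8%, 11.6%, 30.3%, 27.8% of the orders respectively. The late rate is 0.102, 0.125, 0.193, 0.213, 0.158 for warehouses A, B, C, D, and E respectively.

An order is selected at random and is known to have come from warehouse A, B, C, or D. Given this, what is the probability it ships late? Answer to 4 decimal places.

P(L|S) ≈ 0.1673

Let S = {A, B, C, D}.
P(S) = 0.175 + 0.128 + 0.116 + 0.303 = 0.722.
P(L ∩ S) = 0.102·0.175 + 0.125·0.128 + 0.193·0.116 + 0.213·0.303 = 0.01785 + 0.016 + 0.022388 + 0.064539 = 0.120777.
P(L | S) = 0.120777 / 0.722 = 0.167281…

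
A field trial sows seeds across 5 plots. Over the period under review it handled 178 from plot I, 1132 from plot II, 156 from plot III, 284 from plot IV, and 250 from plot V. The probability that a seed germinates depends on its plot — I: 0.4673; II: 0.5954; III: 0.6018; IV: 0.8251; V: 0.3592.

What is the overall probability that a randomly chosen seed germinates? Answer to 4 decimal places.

Total: 178 + 1132 + 156 + 284 + 250 = 2000.
P(I) = 178/2000 = 0.089. P(II) = 1132/2000 = 0.566. P(III) = 156/2000 = 0.078. P(IV) = 284/2000 = 0.142. P(V) = 250/2000 = 0.125.
P(G) = P(G|I)·P(I) + P(G|II)·P(II) + P(G|III)·P(III) + P(G|IV)·P(IV) + P(G|V)·P(V)
      = 0.4673·0.089 + 0.5954·0.566 + 0.6018·0.078 + 0.8251·0.142 + 0.3592·0.125
      = 0.0415897 + 0.3369964 + 0.0469404 + 0.1171642 + 0.0449 = 0.5875907

P(G) ≈ 0.5876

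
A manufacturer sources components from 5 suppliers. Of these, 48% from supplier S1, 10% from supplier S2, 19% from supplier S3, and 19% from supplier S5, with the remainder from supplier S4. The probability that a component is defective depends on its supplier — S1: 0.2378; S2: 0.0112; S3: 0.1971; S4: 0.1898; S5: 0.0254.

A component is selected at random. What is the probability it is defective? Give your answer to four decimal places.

0.1651

P(S4) = 1 − (0.48 + 0.1 + 0.19 + 0.19) = 0.04.
Using total probability over the partition,
P(D) = P(D|S1)·P(S1) + P(D|S2)·P(S2) + P(D|S3)·P(S3) + P(D|S4)·P(S4) + P(D|S5)·P(S5)
      = 0.2378·0.48 + 0.0112·0.1 + 0.1971·0.19 + 0.1898·0.04 + 0.0254·0.19
      = 0.114144 + 0.00112 + 0.037449 + 0.007592 + 0.004826 = 0.165131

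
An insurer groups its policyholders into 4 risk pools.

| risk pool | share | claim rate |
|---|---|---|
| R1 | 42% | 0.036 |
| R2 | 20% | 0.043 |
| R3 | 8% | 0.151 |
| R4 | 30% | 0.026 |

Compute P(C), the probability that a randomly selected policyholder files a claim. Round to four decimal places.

0.0436

P(C) = P(C|R1)·P(R1) + P(C|R2)·P(R2) + P(C|R3)·P(R3) + P(C|R4)·P(R4)
      = 0.036·0.42 + 0.043·0.2 + 0.151·0.08 + 0.026·0.3
      = 0.01512 + 0.0086 + 0.01208 + 0.0078 = 0.0436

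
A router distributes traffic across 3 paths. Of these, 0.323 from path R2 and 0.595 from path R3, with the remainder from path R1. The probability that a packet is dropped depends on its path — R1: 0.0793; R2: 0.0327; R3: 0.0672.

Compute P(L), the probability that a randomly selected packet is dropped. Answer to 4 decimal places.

0.0570

P(R1) = 1 − (0.323 + 0.595) = 0.082.
P(L) = P(L|R1)·P(R1) + P(L|R2)·P(R2) + P(L|R3)·P(R3)
      = 0.0793·0.082 + 0.0327·0.323 + 0.0672·0.595
      = 0.0065026 + 0.0105621 + 0.039984 = 0.0570487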